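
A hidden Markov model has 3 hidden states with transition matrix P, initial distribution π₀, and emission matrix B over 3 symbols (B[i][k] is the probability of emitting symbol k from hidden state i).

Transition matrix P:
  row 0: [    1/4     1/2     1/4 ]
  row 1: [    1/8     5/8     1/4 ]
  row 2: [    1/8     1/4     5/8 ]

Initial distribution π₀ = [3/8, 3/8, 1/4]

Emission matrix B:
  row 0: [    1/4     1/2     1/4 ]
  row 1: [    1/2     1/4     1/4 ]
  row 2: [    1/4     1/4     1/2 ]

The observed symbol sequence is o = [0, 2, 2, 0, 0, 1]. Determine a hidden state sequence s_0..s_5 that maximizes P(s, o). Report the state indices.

t=0: δ = [9.375e-02, 1.875e-01, 6.250e-02]  (obs o_0=0)
t=1: δ = [5.859e-03, 2.930e-02, 2.344e-02]  ψ = [0, 1, 1]  (obs o_1=2)
t=2: δ = [9.155e-04, 4.578e-03, 7.324e-03]  ψ = [1, 1, 2]  (obs o_2=2)
t=3: δ = [2.289e-04, 1.431e-03, 1.144e-03]  ψ = [2, 1, 2]  (obs o_3=0)
t=4: δ = [4.470e-05, 4.470e-04, 1.788e-04]  ψ = [1, 1, 2]  (obs o_4=0)
t=5: δ = [2.794e-05, 6.985e-05, 2.794e-05]  ψ = [1, 1, 1]  (obs o_5=1)
backtrack: best end state = 1; path = [1, 1, 1, 1, 1, 1]

path = [1, 1, 1, 1, 1, 1]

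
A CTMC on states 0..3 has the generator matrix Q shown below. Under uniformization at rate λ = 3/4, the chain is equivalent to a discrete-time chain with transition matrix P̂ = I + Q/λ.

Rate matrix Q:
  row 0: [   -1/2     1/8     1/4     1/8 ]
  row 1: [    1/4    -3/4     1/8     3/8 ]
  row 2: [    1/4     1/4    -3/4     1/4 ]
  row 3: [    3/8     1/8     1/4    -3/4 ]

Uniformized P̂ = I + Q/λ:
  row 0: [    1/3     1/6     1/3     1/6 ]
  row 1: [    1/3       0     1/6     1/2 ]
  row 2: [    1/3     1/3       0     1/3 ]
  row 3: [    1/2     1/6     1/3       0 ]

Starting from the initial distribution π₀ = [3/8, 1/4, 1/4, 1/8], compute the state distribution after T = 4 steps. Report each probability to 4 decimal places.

π = [0.3714, 0.1748, 0.2286, 0.2252]

t=0: π = [0.3750, 0.2500, 0.2500, 0.1250]
t=1: π = [0.3542, 0.1667, 0.2083, 0.2708]
t=2: π = [0.3785, 0.1736, 0.2361, 0.2118]
t=3: π = [0.3686, 0.1771, 0.2257, 0.2286]
t=4: π = [0.3714, 0.1748, 0.2286, 0.2252]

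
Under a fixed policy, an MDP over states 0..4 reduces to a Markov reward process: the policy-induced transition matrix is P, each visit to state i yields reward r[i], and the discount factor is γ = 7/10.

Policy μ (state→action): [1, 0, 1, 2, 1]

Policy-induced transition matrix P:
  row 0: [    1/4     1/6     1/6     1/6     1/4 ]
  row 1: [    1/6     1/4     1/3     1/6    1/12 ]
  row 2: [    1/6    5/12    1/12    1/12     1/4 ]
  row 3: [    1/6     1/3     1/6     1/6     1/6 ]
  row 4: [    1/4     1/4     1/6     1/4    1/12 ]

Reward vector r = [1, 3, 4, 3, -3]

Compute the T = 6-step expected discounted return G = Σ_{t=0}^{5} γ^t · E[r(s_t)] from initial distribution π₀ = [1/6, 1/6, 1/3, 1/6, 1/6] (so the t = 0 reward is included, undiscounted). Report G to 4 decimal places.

G = 5.4728

t=0: π = [0.1667, 0.1667, 0.3333, 0.1667, 0.1667], E[r] = 2.0000, γ^t·E[r] = 2.000000, running G = 2.000000
t=1: π = [0.1944, 0.3056, 0.1667, 0.1528, 0.1806], E[r] = 1.6944, γ^t·E[r] = 1.186111, running G = 3.186111
t=2: π = [0.1979, 0.2743, 0.2037, 0.1678, 0.1563], E[r] = 1.8704, γ^t·E[r] = 0.916481, running G = 4.102593
t=3: π = [0.1962, 0.2814, 0.1954, 0.1627, 0.1643], E[r] = 1.8175, γ^t·E[r] = 0.623408, running G = 4.726000
t=4: π = [0.1967, 0.2798, 0.1973, 0.1641, 0.1622], E[r] = 1.8309, γ^t·E[r] = 0.439608, running G = 5.165609
t=5: π = [0.1966, 0.2802, 0.1969, 0.1637, 0.1627], E[r] = 1.8277, γ^t·E[r] = 0.307179, running G = 5.472788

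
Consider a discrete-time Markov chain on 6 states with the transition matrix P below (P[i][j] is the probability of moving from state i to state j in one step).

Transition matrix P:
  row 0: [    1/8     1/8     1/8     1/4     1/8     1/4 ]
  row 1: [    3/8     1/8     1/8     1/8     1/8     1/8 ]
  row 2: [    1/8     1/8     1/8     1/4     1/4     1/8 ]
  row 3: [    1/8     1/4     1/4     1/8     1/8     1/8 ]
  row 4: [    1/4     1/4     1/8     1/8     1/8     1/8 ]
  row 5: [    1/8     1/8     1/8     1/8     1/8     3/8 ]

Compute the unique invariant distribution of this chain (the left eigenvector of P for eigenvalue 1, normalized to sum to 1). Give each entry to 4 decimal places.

π = [0.1838, 0.1637, 0.1458, 0.1662, 0.1432, 0.1973]

Balance equations π_j = Σ_i π_i·P[i][j]:
  π_0 = 1/8·π_0 + 3/8·π_1 + 1/8·π_2 + 1/8·π_3 + 1/4·π_4 + 1/8·π_5
  π_1 = 1/8·π_0 + 1/8·π_1 + 1/8·π_2 + 1/4·π_3 + 1/4·π_4 + 1/8·π_5
  π_2 = 1/8·π_0 + 1/8·π_1 + 1/8·π_2 + 1/4·π_3 + 1/8·π_4 + 1/8·π_5
  π_3 = 1/4·π_0 + 1/8·π_1 + 1/4·π_2 + 1/8·π_3 + 1/8·π_4 + 1/8·π_5
  π_4 = 1/8·π_0 + 1/8·π_1 + 1/4·π_2 + 1/8·π_3 + 1/8·π_4 + 1/8·π_5
  normalize: π_0 + π_1 + π_2 + π_3 + π_4 + π_5 = 1
Solving the linear system gives exactly π = [984/5353, 5257/32118, 2341/16059, 2669/16059, 2300/16059, 6337/32118].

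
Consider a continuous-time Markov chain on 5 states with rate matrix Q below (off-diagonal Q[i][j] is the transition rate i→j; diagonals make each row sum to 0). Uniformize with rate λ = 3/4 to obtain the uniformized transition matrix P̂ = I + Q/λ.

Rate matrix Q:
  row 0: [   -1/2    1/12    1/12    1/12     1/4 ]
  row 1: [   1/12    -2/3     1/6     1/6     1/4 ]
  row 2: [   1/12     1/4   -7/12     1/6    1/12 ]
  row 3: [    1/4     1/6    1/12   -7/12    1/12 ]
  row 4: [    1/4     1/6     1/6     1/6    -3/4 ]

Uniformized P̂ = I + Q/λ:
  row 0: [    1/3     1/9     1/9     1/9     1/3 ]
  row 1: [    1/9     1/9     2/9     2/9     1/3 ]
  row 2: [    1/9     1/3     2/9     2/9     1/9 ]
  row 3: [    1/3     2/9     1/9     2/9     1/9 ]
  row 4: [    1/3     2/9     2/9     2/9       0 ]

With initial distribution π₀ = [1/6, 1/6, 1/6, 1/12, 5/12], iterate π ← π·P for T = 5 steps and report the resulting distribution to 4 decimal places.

t=0: π = [0.1667, 0.1667, 0.1667, 0.0833, 0.4167]
t=1: π = [0.2593, 0.2037, 0.1944, 0.2037, 0.1389]
t=2: π = [0.2449, 0.1924, 0.1708, 0.1934, 0.1986]
t=3: π = [0.2526, 0.1926, 0.1735, 0.1950, 0.1862]
t=4: π = [0.2520, 0.1920, 0.1725, 0.1942, 0.1894]
t=5: π = [0.2523, 0.1921, 0.1727, 0.1942, 0.1887]

π = [0.2523, 0.1921, 0.1727, 0.1942, 0.1887]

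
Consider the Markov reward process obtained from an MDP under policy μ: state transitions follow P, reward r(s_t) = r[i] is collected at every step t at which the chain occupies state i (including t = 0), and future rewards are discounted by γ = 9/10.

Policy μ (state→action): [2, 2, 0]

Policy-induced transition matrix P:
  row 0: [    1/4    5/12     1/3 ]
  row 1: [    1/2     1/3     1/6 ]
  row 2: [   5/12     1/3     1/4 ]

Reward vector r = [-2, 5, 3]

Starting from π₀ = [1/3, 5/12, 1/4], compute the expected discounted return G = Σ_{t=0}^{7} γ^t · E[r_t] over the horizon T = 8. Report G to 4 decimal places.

t=0: π = [0.3333, 0.4167, 0.2500], E[r] = 2.1667, γ^t·E[r] = 2.166667, running G = 2.166667
t=1: π = [0.3958, 0.3611, 0.2431], E[r] = 1.7431, γ^t·E[r] = 1.568750, running G = 3.735417
t=2: π = [0.3808, 0.3663, 0.2529], E[r] = 1.8287, γ^t·E[r] = 1.481250, running G = 5.216667
t=3: π = [0.3837, 0.3651, 0.2512], E[r] = 1.8115, γ^t·E[r] = 1.320574, running G = 6.537241
t=4: π = [0.3831, 0.3653, 0.2516], E[r] = 1.8150, γ^t·E[r] = 1.190790, running G = 7.728031
t=5: π = [0.3833, 0.3653, 0.2515], E[r] = 1.8143, γ^t·E[r] = 1.071299, running G = 8.799330
t=6: π = [0.3832, 0.3653, 0.2515], E[r] = 1.8144, γ^t·E[r] = 0.964244, running G = 9.763573
t=7: π = [0.3832, 0.3653, 0.2515], E[r] = 1.8144, γ^t·E[r] = 0.867806, running G = 10.631379

G = 10.6314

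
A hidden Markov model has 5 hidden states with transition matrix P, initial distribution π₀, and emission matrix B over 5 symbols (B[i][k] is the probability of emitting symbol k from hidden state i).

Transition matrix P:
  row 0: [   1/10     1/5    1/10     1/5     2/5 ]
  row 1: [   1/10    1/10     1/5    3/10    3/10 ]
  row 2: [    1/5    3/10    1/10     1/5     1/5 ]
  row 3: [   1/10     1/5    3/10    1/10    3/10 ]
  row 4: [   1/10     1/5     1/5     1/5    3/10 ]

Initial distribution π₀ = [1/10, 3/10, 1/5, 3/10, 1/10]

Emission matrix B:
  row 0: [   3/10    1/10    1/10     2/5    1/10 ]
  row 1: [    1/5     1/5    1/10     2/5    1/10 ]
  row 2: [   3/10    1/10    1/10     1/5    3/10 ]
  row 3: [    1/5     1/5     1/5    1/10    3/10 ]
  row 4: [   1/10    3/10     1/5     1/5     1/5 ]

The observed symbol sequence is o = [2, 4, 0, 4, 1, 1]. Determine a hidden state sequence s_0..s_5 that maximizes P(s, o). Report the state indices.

path = [3, 2, 1, 3, 4, 4]

t=0: δ = [1.000e-02, 3.000e-02, 2.000e-02, 6.000e-02, 2.000e-02]  (obs o_0=2)
t=1: δ = [6.000e-04, 1.200e-03, 5.400e-03, 2.700e-03, 3.600e-03]  ψ = [3, 3, 3, 1, 3]  (obs o_1=4)
t=2: δ = [3.240e-04, 3.240e-04, 2.430e-04, 2.160e-04, 1.080e-04]  ψ = [2, 2, 3, 2, 2]  (obs o_2=0)
t=3: δ = [4.860e-06, 7.290e-06, 1.944e-05, 2.916e-05, 2.592e-05]  ψ = [2, 2, 1, 1, 0]  (obs o_3=4)
t=4: δ = [3.888e-07, 1.166e-06, 8.748e-07, 1.037e-06, 2.624e-06]  ψ = [2, 2, 3, 4, 3]  (obs o_4=1)
t=5: δ = [2.624e-08, 1.050e-07, 5.249e-08, 1.050e-07, 2.362e-07]  ψ = [4, 4, 4, 4, 4]  (obs o_5=1)
backtrack: best end state = 4; path = [3, 2, 1, 3, 4, 4]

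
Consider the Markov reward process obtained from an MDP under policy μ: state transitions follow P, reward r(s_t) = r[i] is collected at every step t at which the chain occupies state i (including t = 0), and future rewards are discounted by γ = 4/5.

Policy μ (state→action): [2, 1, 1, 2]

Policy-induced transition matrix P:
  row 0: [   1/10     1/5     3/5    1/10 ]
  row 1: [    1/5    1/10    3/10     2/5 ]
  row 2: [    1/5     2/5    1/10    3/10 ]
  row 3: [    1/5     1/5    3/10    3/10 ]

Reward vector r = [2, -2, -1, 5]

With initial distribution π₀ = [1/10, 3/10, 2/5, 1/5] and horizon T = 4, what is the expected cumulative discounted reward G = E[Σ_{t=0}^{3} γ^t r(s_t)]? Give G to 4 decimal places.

t=0: π = [0.1000, 0.3000, 0.4000, 0.2000], E[r] = 0.2000, γ^t·E[r] = 0.200000, running G = 0.200000
t=1: π = [0.1900, 0.2500, 0.2500, 0.3100], E[r] = 1.1800, γ^t·E[r] = 0.944000, running G = 1.144000
t=2: π = [0.1810, 0.2250, 0.3070, 0.2870], E[r] = 1.0400, γ^t·E[r] = 0.665600, running G = 1.809600
t=3: π = [0.1819, 0.2389, 0.2929, 0.2863], E[r] = 1.0246, γ^t·E[r] = 0.524595, running G = 2.334195

G = 2.3342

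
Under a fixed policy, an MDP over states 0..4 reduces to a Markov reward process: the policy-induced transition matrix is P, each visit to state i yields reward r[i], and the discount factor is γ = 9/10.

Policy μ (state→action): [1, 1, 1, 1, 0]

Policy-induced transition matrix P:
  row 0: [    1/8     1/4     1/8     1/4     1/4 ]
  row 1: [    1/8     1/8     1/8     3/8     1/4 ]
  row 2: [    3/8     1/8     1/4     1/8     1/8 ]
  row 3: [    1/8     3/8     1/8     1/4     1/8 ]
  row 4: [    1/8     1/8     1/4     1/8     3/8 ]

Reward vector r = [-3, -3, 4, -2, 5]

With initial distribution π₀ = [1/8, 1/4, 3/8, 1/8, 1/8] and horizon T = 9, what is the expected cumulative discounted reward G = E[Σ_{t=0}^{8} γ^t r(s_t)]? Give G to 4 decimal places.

G = 2.0402

t=0: π = [0.1250, 0.2500, 0.3750, 0.1250, 0.1250], E[r] = 0.7500, γ^t·E[r] = 0.750000, running G = 0.750000
t=1: π = [0.2188, 0.1719, 0.1875, 0.2188, 0.2031], E[r] = 0.1563, γ^t·E[r] = 0.140625, running G = 0.890625
t=2: π = [0.1719, 0.2070, 0.1738, 0.2227, 0.2246], E[r] = 0.2363, γ^t·E[r] = 0.191426, running G = 1.082051
t=3: π = [0.1685, 0.2021, 0.1748, 0.2261, 0.2285], E[r] = 0.2778, γ^t·E[r] = 0.202540, running G = 1.284590
t=4: π = [0.1687, 0.2026, 0.1754, 0.2249, 0.2285], E[r] = 0.2804, γ^t·E[r] = 0.183967, running G = 1.468558
t=5: π = [0.1689, 0.2023, 0.1755, 0.2248, 0.2285], E[r] = 0.2814, γ^t·E[r] = 0.166170, running G = 1.634728
t=6: π = [0.1689, 0.2023, 0.1755, 0.2248, 0.2285], E[r] = 0.2815, γ^t·E[r] = 0.149598, running G = 1.784325
t=7: π = [0.1689, 0.2023, 0.1755, 0.2248, 0.2285], E[r] = 0.2815, γ^t·E[r] = 0.134663, running G = 1.918988
t=8: π = [0.1689, 0.2023, 0.1755, 0.2248, 0.2285], E[r] = 0.2816, γ^t·E[r] = 0.121199, running G = 2.040187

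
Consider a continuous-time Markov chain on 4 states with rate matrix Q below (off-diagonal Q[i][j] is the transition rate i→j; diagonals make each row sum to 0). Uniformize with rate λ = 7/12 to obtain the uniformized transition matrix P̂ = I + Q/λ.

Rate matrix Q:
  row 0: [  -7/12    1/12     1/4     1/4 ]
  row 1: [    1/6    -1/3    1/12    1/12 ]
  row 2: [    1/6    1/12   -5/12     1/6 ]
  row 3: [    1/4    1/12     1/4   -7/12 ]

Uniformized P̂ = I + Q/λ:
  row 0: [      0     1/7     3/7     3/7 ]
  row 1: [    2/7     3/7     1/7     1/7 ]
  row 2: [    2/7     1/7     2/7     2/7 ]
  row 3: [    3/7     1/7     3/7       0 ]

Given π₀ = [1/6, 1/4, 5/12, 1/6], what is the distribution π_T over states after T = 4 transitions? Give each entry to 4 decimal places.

t=0: π = [0.1667, 0.2500, 0.4167, 0.1667]
t=1: π = [0.2619, 0.2143, 0.2976, 0.2262]
t=2: π = [0.2432, 0.2041, 0.3248, 0.2279]
t=3: π = [0.2488, 0.2012, 0.3239, 0.2262]
t=4: π = [0.2469, 0.2003, 0.3248, 0.2279]

π = [0.2469, 0.2003, 0.3248, 0.2279]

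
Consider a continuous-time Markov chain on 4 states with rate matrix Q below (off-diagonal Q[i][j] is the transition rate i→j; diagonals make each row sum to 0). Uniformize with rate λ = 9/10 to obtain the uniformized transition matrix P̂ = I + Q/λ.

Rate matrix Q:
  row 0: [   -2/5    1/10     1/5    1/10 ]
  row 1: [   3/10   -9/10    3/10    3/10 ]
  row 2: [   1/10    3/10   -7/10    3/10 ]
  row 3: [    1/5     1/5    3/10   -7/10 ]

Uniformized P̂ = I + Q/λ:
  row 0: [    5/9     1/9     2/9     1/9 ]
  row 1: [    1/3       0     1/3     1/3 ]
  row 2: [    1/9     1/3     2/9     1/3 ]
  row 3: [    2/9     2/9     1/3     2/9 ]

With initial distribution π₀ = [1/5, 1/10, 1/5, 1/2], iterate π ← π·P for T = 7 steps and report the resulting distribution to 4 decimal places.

t=0: π = [0.2000, 0.1000, 0.2000, 0.5000]
t=1: π = [0.2778, 0.2000, 0.2889, 0.2333]
t=2: π = [0.3049, 0.1790, 0.2704, 0.2457]
t=3: π = [0.3137, 0.1786, 0.2694, 0.2383]
t=4: π = [0.3167, 0.1776, 0.2685, 0.2371]
t=5: π = [0.3177, 0.1774, 0.2683, 0.2366]
t=6: π = [0.3180, 0.1773, 0.2682, 0.2364]
t=7: π = [0.3181, 0.1773, 0.2682, 0.2364]

π = [0.3181, 0.1773, 0.2682, 0.2364]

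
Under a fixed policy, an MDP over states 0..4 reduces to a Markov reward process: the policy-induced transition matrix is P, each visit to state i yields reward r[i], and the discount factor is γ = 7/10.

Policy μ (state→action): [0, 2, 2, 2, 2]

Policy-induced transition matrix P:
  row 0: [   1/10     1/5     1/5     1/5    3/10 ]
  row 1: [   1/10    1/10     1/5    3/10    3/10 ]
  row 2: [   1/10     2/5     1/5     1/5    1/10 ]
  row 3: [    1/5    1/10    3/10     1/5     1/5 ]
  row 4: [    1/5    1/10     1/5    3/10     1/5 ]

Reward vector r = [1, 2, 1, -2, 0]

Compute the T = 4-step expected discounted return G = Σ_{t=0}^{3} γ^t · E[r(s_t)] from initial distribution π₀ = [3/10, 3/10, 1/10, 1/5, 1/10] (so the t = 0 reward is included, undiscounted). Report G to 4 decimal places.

G = 0.9428

t=0: π = [0.3000, 0.3000, 0.1000, 0.2000, 0.1000], E[r] = 0.6000, γ^t·E[r] = 0.600000, running G = 0.600000
t=1: π = [0.1300, 0.1600, 0.2200, 0.2400, 0.2500], E[r] = 0.1900, γ^t·E[r] = 0.133000, running G = 0.733000
t=2: π = [0.1490, 0.1790, 0.2240, 0.2410, 0.2070], E[r] = 0.2490, γ^t·E[r] = 0.122010, running G = 0.855010
t=3: π = [0.1448, 0.1821, 0.2241, 0.2386, 0.2104], E[r] = 0.2559, γ^t·E[r] = 0.087774, running G = 0.942784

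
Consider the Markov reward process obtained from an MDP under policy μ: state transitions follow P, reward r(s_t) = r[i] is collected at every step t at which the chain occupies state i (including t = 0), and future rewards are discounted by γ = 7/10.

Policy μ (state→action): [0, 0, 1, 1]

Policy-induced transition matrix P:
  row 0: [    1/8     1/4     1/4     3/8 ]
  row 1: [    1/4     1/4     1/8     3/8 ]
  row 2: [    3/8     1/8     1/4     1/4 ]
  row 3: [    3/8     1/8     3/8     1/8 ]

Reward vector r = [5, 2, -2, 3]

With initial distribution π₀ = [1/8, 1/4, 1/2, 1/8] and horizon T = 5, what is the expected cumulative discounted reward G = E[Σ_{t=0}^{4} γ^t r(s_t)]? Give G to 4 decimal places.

G = 4.3100

t=0: π = [0.1250, 0.2500, 0.5000, 0.1250], E[r] = 0.5000, γ^t·E[r] = 0.500000, running G = 0.500000
t=1: π = [0.3125, 0.1719, 0.2344, 0.2813], E[r] = 2.2813, γ^t·E[r] = 1.596875, running G = 2.096875
t=2: π = [0.2754, 0.1855, 0.2637, 0.2754], E[r] = 2.0469, γ^t·E[r] = 1.002969, running G = 3.099844
t=3: π = [0.2830, 0.1826, 0.2612, 0.2732], E[r] = 2.0771, γ^t·E[r] = 0.712462, running G = 3.812306
t=4: π = [0.2814, 0.1832, 0.2613, 0.2740], E[r] = 2.0731, γ^t·E[r] = 0.497741, running G = 4.310047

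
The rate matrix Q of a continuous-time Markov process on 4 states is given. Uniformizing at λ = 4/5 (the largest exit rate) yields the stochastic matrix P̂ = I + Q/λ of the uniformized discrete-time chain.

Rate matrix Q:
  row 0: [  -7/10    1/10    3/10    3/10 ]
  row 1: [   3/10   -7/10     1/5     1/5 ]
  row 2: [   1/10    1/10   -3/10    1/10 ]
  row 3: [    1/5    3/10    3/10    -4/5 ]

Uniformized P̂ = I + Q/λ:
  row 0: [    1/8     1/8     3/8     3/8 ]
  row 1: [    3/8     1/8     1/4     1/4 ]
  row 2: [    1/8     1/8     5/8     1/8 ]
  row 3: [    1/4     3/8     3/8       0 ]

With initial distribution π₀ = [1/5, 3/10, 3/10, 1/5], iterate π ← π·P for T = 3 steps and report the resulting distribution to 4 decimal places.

t=0: π = [0.2000, 0.3000, 0.3000, 0.2000]
t=1: π = [0.2250, 0.1750, 0.4125, 0.1875]
t=2: π = [0.1922, 0.1719, 0.4563, 0.1797]
t=3: π = [0.1904, 0.1699, 0.4676, 0.1721]

π = [0.1904, 0.1699, 0.4676, 0.1721]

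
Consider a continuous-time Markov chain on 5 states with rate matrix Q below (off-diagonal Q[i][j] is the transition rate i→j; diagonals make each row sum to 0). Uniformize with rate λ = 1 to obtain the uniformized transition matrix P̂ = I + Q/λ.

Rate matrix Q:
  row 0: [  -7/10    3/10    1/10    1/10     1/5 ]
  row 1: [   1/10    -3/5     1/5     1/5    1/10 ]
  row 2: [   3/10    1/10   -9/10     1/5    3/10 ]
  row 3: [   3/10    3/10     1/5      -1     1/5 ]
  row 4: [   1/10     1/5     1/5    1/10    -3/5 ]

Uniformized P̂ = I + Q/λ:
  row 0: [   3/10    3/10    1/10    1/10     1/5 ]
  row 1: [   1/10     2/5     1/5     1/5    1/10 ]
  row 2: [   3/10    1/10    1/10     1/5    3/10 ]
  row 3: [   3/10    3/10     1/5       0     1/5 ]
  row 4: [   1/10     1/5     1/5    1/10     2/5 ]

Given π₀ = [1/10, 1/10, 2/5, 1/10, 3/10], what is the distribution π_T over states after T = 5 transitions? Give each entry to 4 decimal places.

t=0: π = [0.1000, 0.1000, 0.4000, 0.1000, 0.3000]
t=1: π = [0.2200, 0.2000, 0.1500, 0.1400, 0.2900]
t=2: π = [0.2020, 0.2610, 0.1630, 0.1210, 0.2530]
t=3: π = [0.1972, 0.2682, 0.1635, 0.1303, 0.2408]
t=4: π = [0.1982, 0.2700, 0.1639, 0.1301, 0.2377]
t=5: π = [0.1985, 0.2704, 0.1638, 0.1304, 0.2369]

π = [0.1985, 0.2704, 0.1638, 0.1304, 0.2369]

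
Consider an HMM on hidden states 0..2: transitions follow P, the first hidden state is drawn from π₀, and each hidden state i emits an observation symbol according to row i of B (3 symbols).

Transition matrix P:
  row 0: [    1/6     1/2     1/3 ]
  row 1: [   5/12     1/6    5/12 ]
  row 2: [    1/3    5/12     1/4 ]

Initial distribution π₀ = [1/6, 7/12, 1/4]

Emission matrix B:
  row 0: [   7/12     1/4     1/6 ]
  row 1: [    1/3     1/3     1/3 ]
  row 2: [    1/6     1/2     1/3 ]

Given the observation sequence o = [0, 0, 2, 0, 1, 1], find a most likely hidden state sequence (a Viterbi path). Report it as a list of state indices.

t=0: δ = [9.722e-02, 1.944e-01, 4.167e-02]  (obs o_0=0)
t=1: δ = [4.726e-02, 1.620e-02, 1.350e-02]  ψ = [1, 0, 1]  (obs o_1=0)
t=2: δ = [1.313e-03, 7.877e-03, 5.251e-03]  ψ = [0, 0, 0]  (obs o_2=2)
t=3: δ = [1.915e-03, 7.293e-04, 5.470e-04]  ψ = [1, 2, 1]  (obs o_3=0)
t=4: δ = [7.977e-05, 3.191e-04, 3.191e-04]  ψ = [0, 0, 0]  (obs o_4=1)
t=5: δ = [3.324e-05, 4.432e-05, 6.648e-05]  ψ = [1, 2, 1]  (obs o_5=1)
backtrack: best end state = 2; path = [1, 0, 1, 0, 1, 2]

path = [1, 0, 1, 0, 1, 2]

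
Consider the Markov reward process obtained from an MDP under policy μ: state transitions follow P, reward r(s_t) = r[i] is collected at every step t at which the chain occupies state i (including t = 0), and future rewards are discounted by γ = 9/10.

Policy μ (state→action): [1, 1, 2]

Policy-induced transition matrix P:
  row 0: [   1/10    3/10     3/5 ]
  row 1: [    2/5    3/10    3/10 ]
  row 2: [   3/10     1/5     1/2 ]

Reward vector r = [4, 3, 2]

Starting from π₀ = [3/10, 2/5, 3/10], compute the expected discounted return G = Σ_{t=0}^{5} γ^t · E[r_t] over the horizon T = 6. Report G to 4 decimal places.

G = 13.3337

t=0: π = [0.3000, 0.4000, 0.3000], E[r] = 3.0000, γ^t·E[r] = 3.000000, running G = 3.000000
t=1: π = [0.2800, 0.2700, 0.4500], E[r] = 2.8300, γ^t·E[r] = 2.547000, running G = 5.547000
t=2: π = [0.2710, 0.2550, 0.4740], E[r] = 2.7970, γ^t·E[r] = 2.265570, running G = 7.812570
t=3: π = [0.2713, 0.2526, 0.4761], E[r] = 2.7952, γ^t·E[r] = 2.037701, running G = 9.850271
t=4: π = [0.2710, 0.2524, 0.4766], E[r] = 2.7944, γ^t·E[r] = 1.833399, running G = 11.683670
t=5: π = [0.2710, 0.2523, 0.4766], E[r] = 2.7944, γ^t·E[r] = 1.650075, running G = 13.333745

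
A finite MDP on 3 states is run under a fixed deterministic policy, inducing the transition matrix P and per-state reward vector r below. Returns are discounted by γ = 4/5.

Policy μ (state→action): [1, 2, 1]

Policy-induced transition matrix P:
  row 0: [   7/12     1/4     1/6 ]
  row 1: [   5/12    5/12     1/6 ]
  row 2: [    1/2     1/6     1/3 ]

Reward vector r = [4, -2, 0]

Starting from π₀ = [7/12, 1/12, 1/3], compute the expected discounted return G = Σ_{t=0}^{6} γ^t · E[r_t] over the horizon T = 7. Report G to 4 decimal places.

t=0: π = [0.5833, 0.0833, 0.3333], E[r] = 2.1667, γ^t·E[r] = 2.166667, running G = 2.166667
t=1: π = [0.5417, 0.2361, 0.2222], E[r] = 1.6944, γ^t·E[r] = 1.355556, running G = 3.522222
t=2: π = [0.5255, 0.2708, 0.2037], E[r] = 1.5602, γ^t·E[r] = 0.998519, running G = 4.520741
t=3: π = [0.5212, 0.2782, 0.2006], E[r] = 1.5285, γ^t·E[r] = 0.782617, running G = 5.303358
t=4: π = [0.5203, 0.2796, 0.2001], E[r] = 1.5217, γ^t·E[r] = 0.623302, running G = 5.926660
t=5: π = [0.5201, 0.2799, 0.2000], E[r] = 1.5203, γ^t·E[r] = 0.498185, running G = 6.424845
t=6: π = [0.5200, 0.2800, 0.2000], E[r] = 1.5201, γ^t·E[r] = 0.398476, running G = 6.823321

G = 6.8233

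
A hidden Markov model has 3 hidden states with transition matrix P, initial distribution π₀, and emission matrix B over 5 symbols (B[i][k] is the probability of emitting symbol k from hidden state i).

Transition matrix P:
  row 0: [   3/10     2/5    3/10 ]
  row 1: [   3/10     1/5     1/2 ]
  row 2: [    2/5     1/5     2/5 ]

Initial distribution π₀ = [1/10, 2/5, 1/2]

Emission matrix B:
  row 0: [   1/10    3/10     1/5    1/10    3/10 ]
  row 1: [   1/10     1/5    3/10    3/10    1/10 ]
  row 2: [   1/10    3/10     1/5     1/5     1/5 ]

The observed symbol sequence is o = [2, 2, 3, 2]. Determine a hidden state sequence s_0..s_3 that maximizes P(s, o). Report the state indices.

path = [2, 0, 1, 2]

t=0: δ = [2.000e-02, 1.200e-01, 1.000e-01]  (obs o_0=2)
t=1: δ = [8.000e-03, 7.200e-03, 1.200e-02]  ψ = [2, 1, 1]  (obs o_1=2)
t=2: δ = [4.800e-04, 9.600e-04, 9.600e-04]  ψ = [2, 0, 2]  (obs o_2=3)
t=3: δ = [7.680e-05, 5.760e-05, 9.600e-05]  ψ = [2, 0, 1]  (obs o_3=2)
backtrack: best end state = 2; path = [2, 0, 1, 2]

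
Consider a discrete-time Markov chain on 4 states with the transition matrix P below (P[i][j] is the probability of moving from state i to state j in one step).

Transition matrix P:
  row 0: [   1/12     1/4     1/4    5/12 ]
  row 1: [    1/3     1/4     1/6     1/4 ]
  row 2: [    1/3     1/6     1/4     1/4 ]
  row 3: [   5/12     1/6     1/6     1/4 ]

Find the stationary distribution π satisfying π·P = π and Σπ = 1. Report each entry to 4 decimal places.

π = [0.2865, 0.2079, 0.2079, 0.2978]

Balance equations π_j = Σ_i π_i·P[i][j]:
  π_0 = 1/12·π_0 + 1/3·π_1 + 1/3·π_2 + 5/12·π_3
  π_1 = 1/4·π_0 + 1/4·π_1 + 1/6·π_2 + 1/6·π_3
  π_2 = 1/4·π_0 + 1/6·π_1 + 1/4·π_2 + 1/6·π_3
  normalize: π_0 + π_1 + π_2 + π_3 = 1
Solving the linear system gives exactly π = [51/178, 37/178, 37/178, 53/178].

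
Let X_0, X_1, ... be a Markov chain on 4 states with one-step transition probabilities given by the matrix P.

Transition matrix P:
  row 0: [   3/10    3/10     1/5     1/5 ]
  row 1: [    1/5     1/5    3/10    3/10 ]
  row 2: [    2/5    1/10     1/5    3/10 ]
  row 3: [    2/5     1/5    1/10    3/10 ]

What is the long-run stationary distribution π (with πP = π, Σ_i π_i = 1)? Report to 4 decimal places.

Balance equations π_j = Σ_i π_i·P[i][j]:
  π_0 = 3/10·π_0 + 1/5·π_1 + 2/5·π_2 + 2/5·π_3
  π_1 = 3/10·π_0 + 1/5·π_1 + 1/10·π_2 + 1/5·π_3
  π_2 = 1/5·π_0 + 3/10·π_1 + 1/5·π_2 + 1/10·π_3
  normalize: π_0 + π_1 + π_2 + π_3 = 1
Solving the linear system gives exactly π = [167/514, 219/1028, 50/257, 275/1028].

π = [0.3249, 0.2130, 0.1946, 0.2675]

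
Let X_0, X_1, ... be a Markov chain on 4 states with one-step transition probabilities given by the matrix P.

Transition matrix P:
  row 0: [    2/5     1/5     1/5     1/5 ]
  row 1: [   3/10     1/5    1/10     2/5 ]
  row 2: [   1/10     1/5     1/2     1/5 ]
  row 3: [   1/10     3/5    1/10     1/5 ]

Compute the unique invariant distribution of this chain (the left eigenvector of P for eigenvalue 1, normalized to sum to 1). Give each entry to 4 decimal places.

π = [0.2298, 0.3043, 0.2050, 0.2609]

Balance equations π_j = Σ_i π_i·P[i][j]:
  π_0 = 2/5·π_0 + 3/10·π_1 + 1/10·π_2 + 1/10·π_3
  π_1 = 1/5·π_0 + 1/5·π_1 + 1/5·π_2 + 3/5·π_3
  π_2 = 1/5·π_0 + 1/10·π_1 + 1/2·π_2 + 1/10·π_3
  normalize: π_0 + π_1 + π_2 + π_3 = 1
Solving the linear system gives exactly π = [37/161, 7/23, 33/161, 6/23].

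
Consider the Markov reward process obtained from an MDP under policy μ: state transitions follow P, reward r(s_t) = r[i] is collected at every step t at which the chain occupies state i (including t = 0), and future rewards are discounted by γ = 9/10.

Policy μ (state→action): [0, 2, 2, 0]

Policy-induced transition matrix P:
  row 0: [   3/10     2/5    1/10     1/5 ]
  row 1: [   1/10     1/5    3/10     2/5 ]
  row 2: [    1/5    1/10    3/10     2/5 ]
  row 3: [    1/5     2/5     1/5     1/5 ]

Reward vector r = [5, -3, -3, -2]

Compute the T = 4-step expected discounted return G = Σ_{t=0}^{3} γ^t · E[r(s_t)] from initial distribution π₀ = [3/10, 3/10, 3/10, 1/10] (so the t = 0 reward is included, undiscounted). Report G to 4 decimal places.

t=0: π = [0.3000, 0.3000, 0.3000, 0.1000], E[r] = -0.5000, γ^t·E[r] = -0.500000, running G = -0.500000
t=1: π = [0.2000, 0.2500, 0.2300, 0.3200], E[r] = -1.0800, γ^t·E[r] = -0.972000, running G = -1.472000
t=2: π = [0.1950, 0.2810, 0.2280, 0.2960], E[r] = -1.1440, γ^t·E[r] = -0.926640, running G = -2.398640
t=3: π = [0.1914, 0.2754, 0.2314, 0.3018], E[r] = -1.1670, γ^t·E[r] = -0.850743, running G = -3.249383

G = -3.2494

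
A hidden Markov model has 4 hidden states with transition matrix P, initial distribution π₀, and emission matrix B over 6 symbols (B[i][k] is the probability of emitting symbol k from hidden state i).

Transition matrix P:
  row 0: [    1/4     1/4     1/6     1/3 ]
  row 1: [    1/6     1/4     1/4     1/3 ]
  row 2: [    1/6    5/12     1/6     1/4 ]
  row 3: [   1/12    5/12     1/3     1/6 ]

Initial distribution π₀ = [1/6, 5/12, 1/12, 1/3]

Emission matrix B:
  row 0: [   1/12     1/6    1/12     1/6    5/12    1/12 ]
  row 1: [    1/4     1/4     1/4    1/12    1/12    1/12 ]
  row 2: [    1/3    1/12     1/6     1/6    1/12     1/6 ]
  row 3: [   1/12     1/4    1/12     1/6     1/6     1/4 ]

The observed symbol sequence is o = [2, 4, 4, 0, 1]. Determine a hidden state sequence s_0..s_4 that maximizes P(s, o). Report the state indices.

t=0: δ = [1.389e-02, 1.042e-01, 1.389e-02, 2.778e-02]  (obs o_0=2)
t=1: δ = [7.234e-03, 2.170e-03, 2.170e-03, 5.787e-03]  ψ = [1, 1, 1, 1]  (obs o_1=4)
t=2: δ = [7.535e-04, 2.009e-04, 1.608e-04, 4.019e-04]  ψ = [0, 3, 3, 0]  (obs o_2=4)
t=3: δ = [1.570e-05, 4.710e-05, 4.465e-05, 2.093e-05]  ψ = [0, 0, 3, 0]  (obs o_3=0)
t=4: δ = [1.308e-06, 4.651e-06, 9.811e-07, 3.925e-06]  ψ = [1, 2, 1, 1]  (obs o_4=1)
backtrack: best end state = 1; path = [1, 0, 3, 2, 1]

path = [1, 0, 3, 2, 1]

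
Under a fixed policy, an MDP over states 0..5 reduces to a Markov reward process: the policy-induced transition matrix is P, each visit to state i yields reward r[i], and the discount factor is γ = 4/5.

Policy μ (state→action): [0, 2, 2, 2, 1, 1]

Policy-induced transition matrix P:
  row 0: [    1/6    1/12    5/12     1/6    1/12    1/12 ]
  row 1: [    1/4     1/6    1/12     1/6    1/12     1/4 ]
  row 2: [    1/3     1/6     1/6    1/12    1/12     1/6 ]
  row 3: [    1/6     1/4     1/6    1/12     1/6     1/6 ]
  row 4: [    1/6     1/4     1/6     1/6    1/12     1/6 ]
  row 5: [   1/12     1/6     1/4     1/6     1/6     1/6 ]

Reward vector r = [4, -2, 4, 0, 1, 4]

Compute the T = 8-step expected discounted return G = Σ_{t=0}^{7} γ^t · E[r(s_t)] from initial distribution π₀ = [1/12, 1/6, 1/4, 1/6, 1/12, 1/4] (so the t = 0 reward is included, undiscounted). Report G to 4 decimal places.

t=0: π = [0.0833, 0.1667, 0.2500, 0.1667, 0.0833, 0.2500], E[r] = 2.0833, γ^t·E[r] = 2.083333, running G = 2.083333
t=1: π = [0.2014, 0.1806, 0.1944, 0.1319, 0.1181, 0.1736], E[r] = 2.0347, γ^t·E[r] = 1.627778, running G = 3.711111
t=2: π = [0.1997, 0.1707, 0.2164, 0.1395, 0.1088, 0.1649], E[r] = 2.0914, γ^t·E[r] = 1.338519, running G = 5.049630
t=3: π = [0.2032, 0.1707, 0.2161, 0.1370, 0.1087, 0.1643], E[r] = 2.1016, γ^t·E[r] = 1.076000, running G = 6.125630
t=4: π = [0.2032, 0.1702, 0.2169, 0.1372, 0.1084, 0.1640], E[r] = 2.1045, γ^t·E[r] = 0.861993, running G = 6.987623
t=5: π = [0.2033, 0.1702, 0.2170, 0.1372, 0.1084, 0.1639], E[r] = 2.1049, γ^t·E[r] = 0.689721, running G = 7.677344
t=6: π = [0.2033, 0.1702, 0.2170, 0.1372, 0.1084, 0.1639], E[r] = 2.1050, γ^t·E[r] = 0.551808, running G = 8.229152
t=7: π = [0.2034, 0.1702, 0.2170, 0.1372, 0.1084, 0.1639], E[r] = 2.1050, γ^t·E[r] = 0.441450, running G = 8.670602

G = 8.6706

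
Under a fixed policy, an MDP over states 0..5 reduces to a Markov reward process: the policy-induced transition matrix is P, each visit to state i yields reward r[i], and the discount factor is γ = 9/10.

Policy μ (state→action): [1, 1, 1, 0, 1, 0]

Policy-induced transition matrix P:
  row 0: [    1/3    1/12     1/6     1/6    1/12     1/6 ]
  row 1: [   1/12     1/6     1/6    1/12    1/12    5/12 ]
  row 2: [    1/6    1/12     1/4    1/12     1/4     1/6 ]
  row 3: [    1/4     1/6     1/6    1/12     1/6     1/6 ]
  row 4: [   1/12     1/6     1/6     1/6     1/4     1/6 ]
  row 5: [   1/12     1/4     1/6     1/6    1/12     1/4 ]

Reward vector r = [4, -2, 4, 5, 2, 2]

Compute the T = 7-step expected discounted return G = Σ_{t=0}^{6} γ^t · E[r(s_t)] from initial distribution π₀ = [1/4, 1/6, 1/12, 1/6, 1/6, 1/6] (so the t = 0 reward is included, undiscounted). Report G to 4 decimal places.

G = 12.8509

t=0: π = [0.2500, 0.1667, 0.0833, 0.1667, 0.1667, 0.1667], E[r] = 2.5000, γ^t·E[r] = 2.500000, running G = 2.500000
t=1: π = [0.1806, 0.1528, 0.1736, 0.1319, 0.1389, 0.2222], E[r] = 2.4931, γ^t·E[r] = 2.243750, running G = 4.743750
t=2: π = [0.1649, 0.1557, 0.1811, 0.1285, 0.1464, 0.2234], E[r] = 2.4549, γ^t·E[r] = 1.988438, running G = 6.732188
t=3: π = [0.1611, 0.1564, 0.1818, 0.1279, 0.1486, 0.2242], E[r] = 2.4436, γ^t·E[r] = 1.781367, running G = 8.513555
t=4: π = [0.1601, 0.1568, 0.1818, 0.1278, 0.1491, 0.2245], E[r] = 2.4401, γ^t·E[r] = 1.600955, running G = 10.114510
t=5: π = [0.1598, 0.1569, 0.1818, 0.1278, 0.1491, 0.2246], E[r] = 2.4391, γ^t·E[r] = 1.440271, running G = 11.554781
t=6: π = [0.1597, 0.1569, 0.1818, 0.1278, 0.1491, 0.2246], E[r] = 2.4388, γ^t·E[r] = 1.296097, running G = 12.850878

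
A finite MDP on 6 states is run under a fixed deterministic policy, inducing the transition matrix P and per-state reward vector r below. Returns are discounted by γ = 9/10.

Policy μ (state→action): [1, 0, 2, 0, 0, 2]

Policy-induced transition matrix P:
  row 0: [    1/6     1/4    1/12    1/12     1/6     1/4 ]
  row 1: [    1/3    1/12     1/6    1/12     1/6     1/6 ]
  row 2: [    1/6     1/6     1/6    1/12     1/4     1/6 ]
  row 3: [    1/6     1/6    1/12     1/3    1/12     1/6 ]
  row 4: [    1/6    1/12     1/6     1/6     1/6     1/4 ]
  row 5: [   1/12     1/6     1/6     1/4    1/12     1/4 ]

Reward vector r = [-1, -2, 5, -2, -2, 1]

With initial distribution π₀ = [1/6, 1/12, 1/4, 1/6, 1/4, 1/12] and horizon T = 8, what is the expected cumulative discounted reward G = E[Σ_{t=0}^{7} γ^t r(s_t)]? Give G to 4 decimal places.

G = -0.8964

t=0: π = [0.1667, 0.0833, 0.2500, 0.1667, 0.2500, 0.0833], E[r] = 0.1667, γ^t·E[r] = 0.166667, running G = 0.166667
t=1: π = [0.1736, 0.1528, 0.1389, 0.1597, 0.1667, 0.2083], E[r] = -0.2292, γ^t·E[r] = -0.206250, running G = -0.039583
t=2: π = [0.1748, 0.1545, 0.1389, 0.1719, 0.1476, 0.2124], E[r] = -0.2159, γ^t·E[r] = -0.174844, running G = -0.214427
t=3: π = [0.1747, 0.1561, 0.1378, 0.1740, 0.1462, 0.2112], E[r] = -0.2271, γ^t·E[r] = -0.165586, running G = -0.380013
t=4: π = [0.1751, 0.1560, 0.1376, 0.1742, 0.1460, 0.2110], E[r] = -0.2286, γ^t·E[r] = -0.150008, running G = -0.530021
t=5: π = [0.1751, 0.1561, 0.1376, 0.1742, 0.1460, 0.2110], E[r] = -0.2290, γ^t·E[r] = -0.135203, running G = -0.665224
t=6: π = [0.1751, 0.1561, 0.1376, 0.1742, 0.1460, 0.2110], E[r] = -0.2290, γ^t·E[r] = -0.121685, running G = -0.786910
t=7: π = [0.1751, 0.1561, 0.1376, 0.1742, 0.1460, 0.2110], E[r] = -0.2290, γ^t·E[r] = -0.109519, running G = -0.896428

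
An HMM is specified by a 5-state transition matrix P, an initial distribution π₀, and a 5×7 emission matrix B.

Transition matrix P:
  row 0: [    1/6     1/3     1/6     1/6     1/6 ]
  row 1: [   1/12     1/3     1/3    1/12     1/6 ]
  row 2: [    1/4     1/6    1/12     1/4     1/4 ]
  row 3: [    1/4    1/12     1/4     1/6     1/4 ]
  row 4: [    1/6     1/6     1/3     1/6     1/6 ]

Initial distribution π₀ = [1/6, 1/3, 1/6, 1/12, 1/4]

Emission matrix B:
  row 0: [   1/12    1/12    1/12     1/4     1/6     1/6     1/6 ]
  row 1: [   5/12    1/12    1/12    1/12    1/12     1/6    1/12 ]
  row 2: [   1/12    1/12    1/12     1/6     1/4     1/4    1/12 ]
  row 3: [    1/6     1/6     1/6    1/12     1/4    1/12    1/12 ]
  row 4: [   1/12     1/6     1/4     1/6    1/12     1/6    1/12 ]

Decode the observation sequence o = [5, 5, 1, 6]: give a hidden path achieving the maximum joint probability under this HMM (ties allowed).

path = [1, 2, 3, 0]

t=0: δ = [2.778e-02, 5.556e-02, 4.167e-02, 6.944e-03, 4.167e-02]  (obs o_0=5)
t=1: δ = [1.736e-03, 3.086e-03, 4.630e-03, 8.681e-04, 1.736e-03]  ψ = [2, 1, 1, 2, 2]  (obs o_1=5)
t=2: δ = [9.645e-05, 8.573e-05, 8.573e-05, 1.929e-04, 1.929e-04]  ψ = [2, 1, 1, 2, 2]  (obs o_2=1)
t=3: δ = [8.038e-06, 2.679e-06, 5.358e-06, 2.679e-06, 4.019e-06]  ψ = [3, 0, 4, 3, 3]  (obs o_3=6)
backtrack: best end state = 0; path = [1, 2, 3, 0]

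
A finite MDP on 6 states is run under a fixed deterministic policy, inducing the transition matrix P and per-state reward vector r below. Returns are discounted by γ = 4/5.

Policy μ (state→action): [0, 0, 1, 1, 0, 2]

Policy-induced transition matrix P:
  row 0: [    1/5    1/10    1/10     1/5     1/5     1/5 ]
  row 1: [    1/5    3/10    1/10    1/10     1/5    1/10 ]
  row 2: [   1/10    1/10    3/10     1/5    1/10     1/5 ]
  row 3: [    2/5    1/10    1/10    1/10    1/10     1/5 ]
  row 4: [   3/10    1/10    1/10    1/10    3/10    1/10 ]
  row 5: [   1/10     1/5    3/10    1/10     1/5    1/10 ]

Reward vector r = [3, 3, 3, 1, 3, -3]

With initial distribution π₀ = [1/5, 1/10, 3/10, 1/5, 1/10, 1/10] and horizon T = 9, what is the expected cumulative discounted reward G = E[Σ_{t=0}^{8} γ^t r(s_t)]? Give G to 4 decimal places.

G = 7.9211

t=0: π = [0.2000, 0.1000, 0.3000, 0.2000, 0.1000, 0.1000], E[r] = 2.0000, γ^t·E[r] = 2.000000, running G = 2.000000
t=1: π = [0.2100, 0.1300, 0.1800, 0.1500, 0.1600, 0.1700], E[r] = 1.6800, γ^t·E[r] = 1.344000, running G = 3.344000
t=2: π = [0.2110, 0.1430, 0.1700, 0.1390, 0.1830, 0.1540], E[r] = 1.7980, γ^t·E[r] = 1.150720, running G = 4.494720
t=3: π = [0.2137, 0.1440, 0.1648, 0.1381, 0.1874, 0.1520], E[r] = 1.8118, γ^t·E[r] = 0.927642, running G = 5.422362
t=4: π = [0.2147, 0.1440, 0.1634, 0.1379, 0.1885, 0.1517], E[r] = 1.8143, γ^t·E[r] = 0.743154, running G = 6.165515
t=5: π = [0.2149, 0.1440, 0.1630, 0.1378, 0.1887, 0.1516], E[r] = 1.8149, γ^t·E[r] = 0.594693, running G = 6.760208
t=6: π = [0.2150, 0.1440, 0.1629, 0.1378, 0.1888, 0.1516], E[r] = 1.8150, γ^t·E[r] = 0.475787, running G = 7.235995
t=7: π = [0.2150, 0.1439, 0.1629, 0.1378, 0.1888, 0.1516], E[r] = 1.8150, γ^t·E[r] = 0.380635, running G = 7.616630
t=8: π = [0.2150, 0.1439, 0.1629, 0.1378, 0.1888, 0.1516], E[r] = 1.8150, γ^t·E[r] = 0.304509, running G = 7.921140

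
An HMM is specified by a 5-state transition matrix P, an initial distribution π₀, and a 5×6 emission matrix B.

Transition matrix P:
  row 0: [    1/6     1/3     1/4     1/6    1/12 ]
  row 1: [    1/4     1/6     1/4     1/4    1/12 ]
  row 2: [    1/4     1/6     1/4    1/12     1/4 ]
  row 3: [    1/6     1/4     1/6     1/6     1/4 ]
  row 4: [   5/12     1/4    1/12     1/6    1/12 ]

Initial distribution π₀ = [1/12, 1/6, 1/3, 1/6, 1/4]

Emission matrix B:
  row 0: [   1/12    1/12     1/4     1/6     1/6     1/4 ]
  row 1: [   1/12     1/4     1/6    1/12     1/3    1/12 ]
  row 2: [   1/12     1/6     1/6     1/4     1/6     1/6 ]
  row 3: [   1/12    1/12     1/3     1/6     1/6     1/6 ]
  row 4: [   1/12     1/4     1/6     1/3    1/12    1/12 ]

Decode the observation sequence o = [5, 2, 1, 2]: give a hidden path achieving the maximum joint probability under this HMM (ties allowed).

path = [2, 0, 1, 3]

t=0: δ = [2.083e-02, 1.389e-02, 5.556e-02, 2.778e-02, 2.083e-02]  (obs o_0=5)
t=1: δ = [3.472e-03, 1.543e-03, 2.315e-03, 1.543e-03, 2.315e-03]  ψ = [2, 2, 2, 2, 2]  (obs o_1=2)
t=2: δ = [8.038e-05, 2.894e-04, 1.447e-04, 4.823e-05, 1.447e-04]  ψ = [4, 0, 0, 0, 2]  (obs o_2=1)
t=3: δ = [1.808e-05, 8.038e-06, 1.206e-05, 2.411e-05, 6.028e-06]  ψ = [1, 1, 1, 1, 2]  (obs o_3=2)
backtrack: best end state = 3; path = [2, 0, 1, 3]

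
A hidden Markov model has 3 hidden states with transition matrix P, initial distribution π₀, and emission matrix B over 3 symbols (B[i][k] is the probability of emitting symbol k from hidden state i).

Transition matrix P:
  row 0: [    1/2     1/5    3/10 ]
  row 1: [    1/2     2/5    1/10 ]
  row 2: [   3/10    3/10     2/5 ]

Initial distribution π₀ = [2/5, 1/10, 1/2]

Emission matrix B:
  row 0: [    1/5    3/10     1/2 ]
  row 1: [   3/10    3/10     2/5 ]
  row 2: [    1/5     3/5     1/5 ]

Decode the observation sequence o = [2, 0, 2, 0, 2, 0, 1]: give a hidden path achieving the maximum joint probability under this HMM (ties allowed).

t=0: δ = [2.000e-01, 4.000e-02, 1.000e-01]  (obs o_0=2)
t=1: δ = [2.000e-02, 1.200e-02, 1.200e-02]  ψ = [0, 0, 0]  (obs o_1=0)
t=2: δ = [5.000e-03, 1.920e-03, 1.200e-03]  ψ = [0, 1, 0]  (obs o_2=2)
t=3: δ = [5.000e-04, 3.000e-04, 3.000e-04]  ψ = [0, 0, 0]  (obs o_3=0)
t=4: δ = [1.250e-04, 4.800e-05, 3.000e-05]  ψ = [0, 1, 0]  (obs o_4=2)
t=5: δ = [1.250e-05, 7.500e-06, 7.500e-06]  ψ = [0, 0, 0]  (obs o_5=0)
t=6: δ = [1.875e-06, 9.000e-07, 2.250e-06]  ψ = [0, 1, 0]  (obs o_6=1)
backtrack: best end state = 2; path = [0, 0, 0, 0, 0, 0, 2]

path = [0, 0, 0, 0, 0, 0, 2]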